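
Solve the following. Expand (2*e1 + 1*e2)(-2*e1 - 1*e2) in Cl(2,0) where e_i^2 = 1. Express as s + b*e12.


Expand: (2*e1 + 1*e2)(-2*e1 - 1*e2)
= 2*(-2)*e1e1 + 2*(-1)*e1e2 + 1*(-2)*e2e1 + 1*(-1)*e2e2
Using e1^2 = e2^2 = 1, e2e1 = -e1e2:
Scalar part s = 2*(-2) + 1*(-1) = -4 + (-1) = -5
Bivector part b = 2*(-1) - 1*(-2) = -2 - (-2) = 0
uv = -5 + 0*e12


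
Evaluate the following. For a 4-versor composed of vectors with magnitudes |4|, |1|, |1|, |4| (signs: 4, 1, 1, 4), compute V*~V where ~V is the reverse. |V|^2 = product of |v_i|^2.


Each vector v_i has |v_i|^2 = s_i^2
Squared scales: 4^2 = 16, 1^2 = 1, 1^2 = 1, 4^2 = 16
|V|^2 = 16 * 1 * 1 * 16
= 256


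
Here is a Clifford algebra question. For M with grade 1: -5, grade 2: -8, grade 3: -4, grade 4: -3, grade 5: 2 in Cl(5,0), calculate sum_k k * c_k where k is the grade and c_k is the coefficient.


Grade-weighted sum = sum of grade_k * coefficient_k
1*(-5) = -5
2*(-8) = -16
3*(-4) = -12
4*(-3) = -12
5*2 = 10
Total = -5 + (-16) + (-12) + (-12) + 10 = -35


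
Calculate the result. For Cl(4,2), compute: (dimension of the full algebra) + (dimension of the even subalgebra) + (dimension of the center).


n = 4 + 2 = 6
Total dim = 2^6 = 64
Even subalgebra dim = 2^5 = 32
n is even, so center dim = 1
Sum = 64 + 32 + 1 = 97


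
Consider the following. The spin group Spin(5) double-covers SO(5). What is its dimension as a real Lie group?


Spin(n) double-covers SO(n); both have Lie algebra so(n) of dimension n(n-1)/2.
n = 5
n(n-1) = 5 * 4 = 20
dim Spin(5) = 20/2 = 10


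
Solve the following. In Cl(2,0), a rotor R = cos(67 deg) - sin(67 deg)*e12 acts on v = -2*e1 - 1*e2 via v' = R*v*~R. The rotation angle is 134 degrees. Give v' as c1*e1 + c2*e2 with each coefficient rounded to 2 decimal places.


Rotor R = cos(67deg) - sin(67deg)*e12
Rotation angle theta = 2 * 67 = 134 degrees
v' = R*v*~R rotates v by theta.
cos(134deg) = -0.6947, sin(134deg) = 0.7193
v'_1 = -2*cos(134deg) - (-1)*sin(134deg)
= -2*(-0.6947) - (-1)*0.7193
= 2.11
v'_2 = -2*sin(134deg) + (-1)*cos(134deg)
= -2*0.7193 + (-1)*(-0.6947)
= -0.74
v' = 2.11*e1 - 0.74*e2


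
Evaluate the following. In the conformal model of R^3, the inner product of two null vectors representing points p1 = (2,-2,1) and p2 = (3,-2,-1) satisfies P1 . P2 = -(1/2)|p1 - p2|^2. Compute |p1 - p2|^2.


p1 - p2 = (-1, 0, 2)
|p1 - p2|^2 = (-1)^2 + 0^2 + 2^2
= 1 + 0 + 4
= 5


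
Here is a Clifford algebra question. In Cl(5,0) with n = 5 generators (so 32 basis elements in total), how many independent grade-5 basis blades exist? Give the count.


Number of grade-k basis blades in Cl(p,q) with n = p + q is C(n, k).
n = 5 + 0 = 5
C(5, 5) = 5! / (5! * 0!)
= 120 / (120 * 1)
= 1


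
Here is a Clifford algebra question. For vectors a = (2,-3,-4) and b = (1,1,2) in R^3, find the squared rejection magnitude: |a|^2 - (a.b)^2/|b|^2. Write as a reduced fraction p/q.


|a|^2 = 2^2 + (-3)^2 + (-4)^2 = 29
|b|^2 = 1^2 + 1^2 + 2^2 = 6
a . b = 2*1 + (-3)*1 + (-4)*2 = -9
(a.b)^2 = (-9)^2 = 81
|rej|^2 = 29 - 81/6
= (174 - 81)/6
= 93/6
In lowest terms: 31/2


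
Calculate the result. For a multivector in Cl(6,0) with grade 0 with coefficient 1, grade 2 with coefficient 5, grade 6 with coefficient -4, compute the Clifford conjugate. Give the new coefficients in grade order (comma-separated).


Clifford conjugate sign for grade k: (-1)^(k(k+1)/2)
Grade 0: (-1)^(0*1/2) = (-1)^0 = 1, coeff 1 -> 1
Grade 2: (-1)^(2*3/2) = (-1)^3 = -1, coeff 5 -> -5
Grade 6: (-1)^(6*7/2) = (-1)^21 = -1, coeff -4 -> 4
Conjugated coefficients: 1, -5, 4


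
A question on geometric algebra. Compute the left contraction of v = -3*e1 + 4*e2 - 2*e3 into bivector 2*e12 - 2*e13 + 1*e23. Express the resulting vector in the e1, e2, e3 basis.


Left contraction v _| B = <vB>_1 (grade-1 part of the geometric product vB).
Using e1_|e12 = e2, e2_|e12 = -e1, e1_|e13 = e3, e3_|e13 = -e1, e2_|e23 = e3, e3_|e23 = -e2:
e1 coeff: -v2*b12 - v3*b13 = -(4)*(2) - (-2)*(-2) = -12
e2 coeff: v1*b12 - v3*b23 = (-3)*(2) - (-2)*(1) = -4
e3 coeff: v1*b13 + v2*b23 = (-3)*(-2) + (4)*(1) = 10
v _| B = -12*e1 - 4*e2 + 10*e3


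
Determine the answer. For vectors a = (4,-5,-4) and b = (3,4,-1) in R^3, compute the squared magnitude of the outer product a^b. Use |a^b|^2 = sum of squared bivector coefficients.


a wedge b = (a1*b2 - a2*b1)*e12 + (a1*b3 - a3*b1)*e13 + (a2*b3 - a3*b2)*e23
e12 coeff: 4*4 - (-5)*3 = 16 - (-15) = 31
e13 coeff: 4*(-1) - (-4)*3 = -4 - (-12) = 8
e23 coeff: (-5)*(-1) - (-4)*4 = 5 - (-16) = 21
|a wedge b|^2 = 31^2 + 8^2 + 21^2
= 961 + 64 + 441
= 1466


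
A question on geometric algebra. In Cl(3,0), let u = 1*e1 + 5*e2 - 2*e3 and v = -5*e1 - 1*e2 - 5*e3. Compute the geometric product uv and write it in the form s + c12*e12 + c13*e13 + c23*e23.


In Cl(3,0): e_i^2 = 1, e_ie_j = -e_je_i for i != j.
Scalar part = u . v = 1*(-5) + 5*(-1) + (-2)*(-5)
= -5 + (-5) + 10 = 0
e12 coeff = 1*(-1) - 5*(-5) = -1 - (-25) = 24
e13 coeff = 1*(-5) - (-2)*(-5) = -5 - 10 = -15
e23 coeff = 5*(-5) - (-2)*(-1) = -25 - 2 = -27
uv = 0 + 24*e12 - 15*e13 - 27*e23


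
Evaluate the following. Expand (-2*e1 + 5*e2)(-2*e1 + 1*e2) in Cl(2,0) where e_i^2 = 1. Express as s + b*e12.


Expand: (-2*e1 + 5*e2)(-2*e1 + 1*e2)
= (-2)*(-2)*e1e1 + (-2)*1*e1e2 + 5*(-2)*e2e1 + 5*1*e2e2
Using e1^2 = e2^2 = 1, e2e1 = -e1e2:
Scalar part s = (-2)*(-2) + 5*1 = 4 + 5 = 9
Bivector part b = (-2)*1 - 5*(-2) = -2 - (-10) = 8
uv = 9 + 8*e12


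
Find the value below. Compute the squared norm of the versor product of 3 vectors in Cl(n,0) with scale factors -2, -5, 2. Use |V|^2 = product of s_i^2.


Each vector v_i has |v_i|^2 = s_i^2
Squared scales: (-2)^2 = 4, (-5)^2 = 25, 2^2 = 4
|V|^2 = 4 * 25 * 4
= 400


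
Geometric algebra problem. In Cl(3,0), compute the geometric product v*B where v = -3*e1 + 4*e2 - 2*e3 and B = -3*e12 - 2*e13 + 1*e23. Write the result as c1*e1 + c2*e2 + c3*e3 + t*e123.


vB has grade-1 (vector) and grade-3 (trivector) parts: vB = (v _| B) + (v ^ B).
Vector part <vB>_1:
  e1: -v2*b12 - v3*b13 = -(4)*(-3) - (-2)*(-2) = 8
  e2: v1*b12 - v3*b23 = (-3)*(-3) - (-2)*(1) = 11
  e3: v1*b13 + v2*b23 = (-3)*(-2) + (4)*(1) = 10
Trivector part <vB>_3:
  e123: v1*b23 - v2*b13 + v3*b12 = (-3)*(1) - (4)*(-2) + (-2)*(-3) = 11
vB = 8*e1 + 11*e2 + 10*e3 + 11*e123


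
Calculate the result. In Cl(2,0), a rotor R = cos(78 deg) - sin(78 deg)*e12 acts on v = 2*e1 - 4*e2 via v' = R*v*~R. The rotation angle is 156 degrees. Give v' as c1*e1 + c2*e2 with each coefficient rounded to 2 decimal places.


Rotor R = cos(78deg) - sin(78deg)*e12
Rotation angle theta = 2 * 78 = 156 degrees
v' = R*v*~R rotates v by theta.
cos(156deg) = -0.9135, sin(156deg) = 0.4067
v'_1 = 2*cos(156deg) - (-4)*sin(156deg)
= 2*(-0.9135) - (-4)*0.4067
= -0.20
v'_2 = 2*sin(156deg) + (-4)*cos(156deg)
= 2*0.4067 + (-4)*(-0.9135)
= 4.47
v' = -0.20*e1 + 4.47*e2


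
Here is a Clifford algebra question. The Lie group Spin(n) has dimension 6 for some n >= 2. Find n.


dim Spin(n) = dim so(n) = n(n-1)/2.
Solve n(n-1)/2 = 6, i.e. n^2 - n - 12 = 0.
Discriminant = 1 + 8*6 = 49
n = (1 + sqrt(49))/2 = (1 + 7)/2 = 4


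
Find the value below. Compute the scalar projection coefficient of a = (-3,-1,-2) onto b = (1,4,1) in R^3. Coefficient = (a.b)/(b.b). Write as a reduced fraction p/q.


Projection coefficient = (a . b) / (b . b)
a . b = (-3)*1 + (-1)*4 + (-2)*1
= -3 + (-4) + (-2) = -9
b . b = 1^2 + 4^2 + 1^2
= 1 + 16 + 1 = 18
Coefficient = -9/18
In lowest terms: -1/2


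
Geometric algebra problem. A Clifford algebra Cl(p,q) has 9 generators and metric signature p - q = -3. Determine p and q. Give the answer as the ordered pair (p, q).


We need p + q = 9 and p - q = -3.
Adding: 2p = 9 + (-3) = 6, so p = 3.
Then q = 9 - 3 = 6.
(p, q) = (3, 6)


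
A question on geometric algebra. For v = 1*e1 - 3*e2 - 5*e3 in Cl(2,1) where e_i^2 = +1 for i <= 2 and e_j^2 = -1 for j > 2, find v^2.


v^2 = sum of c_i^2 * e_i^2
Positive signature terms (e_i^2 = +1): 1^2 + (-3)^2 = 10
Negative signature terms (e_j^2 = -1): (-5)^2 = 25
v^2 = 10 - 25 = -15


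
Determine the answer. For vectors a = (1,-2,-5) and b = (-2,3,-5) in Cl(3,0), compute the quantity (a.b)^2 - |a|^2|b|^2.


a . b = 1*(-2) + (-2)*3 + (-5)*(-5)
= -2 + (-6) + 25 = 17
|a|^2 = 1^2 + (-2)^2 + (-5)^2 = 30
|b|^2 = (-2)^2 + 3^2 + (-5)^2 = 38
(a.b)^2 = 17^2 = 289
|a|^2 * |b|^2 = 30 * 38 = 1140
Result = 289 - 1140 = -851


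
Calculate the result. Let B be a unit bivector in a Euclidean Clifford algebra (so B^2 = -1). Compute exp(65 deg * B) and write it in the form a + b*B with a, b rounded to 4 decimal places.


For a unit bivector B with B^2 = -1, the exponential series gives
e^(theta*B) = cos(theta) + sin(theta)*B (the GA analogue of Euler's formula).
theta = 65 degrees = 1.134464 rad
cos(65 deg) = 0.4226
sin(65 deg) = 0.9063
exp(theta*B) = 0.4226 + 0.9063*B


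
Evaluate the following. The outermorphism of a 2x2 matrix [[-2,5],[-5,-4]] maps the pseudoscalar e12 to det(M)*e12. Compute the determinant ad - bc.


The outermorphism of a linear map f sends e1^e2 to f(e1)^f(e2).
f(e1) = -2*e1 - 5*e2
f(e2) = 5*e1 - 4*e2
f(e1) ^ f(e2) = (-2*e1 - 5*e2) ^ (5*e1 - 4*e2)
= (-2)*(-4)*e12 + (-5)*5*e21
= (8 - (-25))*e12
= 33*e12
Coefficient = 33


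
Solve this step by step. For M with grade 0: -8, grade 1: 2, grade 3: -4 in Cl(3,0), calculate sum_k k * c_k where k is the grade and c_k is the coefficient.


Grade-weighted sum = sum of grade_k * coefficient_k
0*(-8) = 0
1*2 = 2
3*(-4) = -12
Total = 0 + 2 + (-12) = -10


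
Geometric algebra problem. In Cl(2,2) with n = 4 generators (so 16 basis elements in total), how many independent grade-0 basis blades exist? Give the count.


Number of grade-k basis blades in Cl(p,q) with n = p + q is C(n, k).
n = 2 + 2 = 4
C(4, 0) = 4! / (0! * 4!)
= 24 / (1 * 24)
= 1


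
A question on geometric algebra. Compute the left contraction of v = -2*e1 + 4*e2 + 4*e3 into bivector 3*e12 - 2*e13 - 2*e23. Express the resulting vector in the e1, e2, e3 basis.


Left contraction v _| B = <vB>_1 (grade-1 part of the geometric product vB).
Using e1_|e12 = e2, e2_|e12 = -e1, e1_|e13 = e3, e3_|e13 = -e1, e2_|e23 = e3, e3_|e23 = -e2:
e1 coeff: -v2*b12 - v3*b13 = -(4)*(3) - (4)*(-2) = -4
e2 coeff: v1*b12 - v3*b23 = (-2)*(3) - (4)*(-2) = 2
e3 coeff: v1*b13 + v2*b23 = (-2)*(-2) + (4)*(-2) = -4
v _| B = -4*e1 + 2*e2 - 4*e3


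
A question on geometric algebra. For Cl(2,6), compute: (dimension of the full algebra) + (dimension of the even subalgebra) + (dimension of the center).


n = 2 + 6 = 8
Total dim = 2^8 = 256
Even subalgebra dim = 2^7 = 128
n is even, so center dim = 1
Sum = 256 + 128 + 1 = 385


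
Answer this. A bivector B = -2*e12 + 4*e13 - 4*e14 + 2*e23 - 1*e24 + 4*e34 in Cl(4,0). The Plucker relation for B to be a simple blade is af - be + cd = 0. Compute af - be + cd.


Plucker relation: af - be + cd
a*f = (-2)*4 = -8
b*e = 4*(-1) = -4
c*d = (-4)*2 = -8
af - be + cd = -8 - (-4) + (-8)
= -12


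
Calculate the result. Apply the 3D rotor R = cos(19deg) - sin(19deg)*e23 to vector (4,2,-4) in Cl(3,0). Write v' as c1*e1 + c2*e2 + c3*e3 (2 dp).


Rotor R = cos(19deg) - sin(19deg)*e23
Rotation angle theta = 2 * 19 = 38 degrees in the e23 plane (e2 -> e3).
The component perpendicular to the plane (e1) is invariant: v'_1 = v1 = 4.00
cos(38deg) = 0.7880, sin(38deg) = 0.6157
v'_2 = v2*cos(theta) - v3*sin(theta) = 2*0.7880 - (-4)*0.6157 = 4.04
v'_3 = v2*sin(theta) + v3*cos(theta) = 2*0.6157 + (-4)*0.7880 = -1.92
v' = 4.00*e1 + 4.04*e2 - 1.92*e3


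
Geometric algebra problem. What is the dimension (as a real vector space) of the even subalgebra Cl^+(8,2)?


Even subalgebra dimension = 2^(n-1)
n = 8 + 2 = 10
2^(10 - 1) = 2^9 = 512
Verification: sum of C(10,k) for even k = 1 + 45 + 210 + 210 + 45 + 1 = 512
Result = 512


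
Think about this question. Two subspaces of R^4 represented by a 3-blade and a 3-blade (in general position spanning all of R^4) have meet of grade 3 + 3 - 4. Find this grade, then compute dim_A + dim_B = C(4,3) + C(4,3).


Meet grade = grade(A) + grade(B) - n
= 3 + 3 - 4 = 2
C(4,3) = 4
C(4,3) = 4
dim_A + dim_B = 4 + 4 = 8


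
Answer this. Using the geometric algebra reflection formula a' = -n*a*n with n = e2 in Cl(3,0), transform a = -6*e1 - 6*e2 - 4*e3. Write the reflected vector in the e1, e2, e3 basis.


Reflection formula: a' = -n*a*n, with n = e2 (unit vector, n^2 = 1).
For reflection through hyperplane perp to e2:
The component along e2 flips sign, others stay.
a = (-6, -6, -4)
a' = (-6, 6, -4)
a' = -6*e1 + 6*e2 - 4*e3


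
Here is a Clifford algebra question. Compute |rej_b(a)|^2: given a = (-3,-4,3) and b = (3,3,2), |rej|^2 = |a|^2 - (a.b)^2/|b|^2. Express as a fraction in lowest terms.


|a|^2 = (-3)^2 + (-4)^2 + 3^2 = 34
|b|^2 = 3^2 + 3^2 + 2^2 = 22
a . b = (-3)*3 + (-4)*3 + 3*2 = -15
(a.b)^2 = (-15)^2 = 225
|rej|^2 = 34 - 225/22
= (748 - 225)/22
= 523/22
In lowest terms: 523/22


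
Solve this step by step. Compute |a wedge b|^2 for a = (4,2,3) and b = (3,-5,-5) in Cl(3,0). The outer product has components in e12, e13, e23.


a wedge b = (a1*b2 - a2*b1)*e12 + (a1*b3 - a3*b1)*e13 + (a2*b3 - a3*b2)*e23
e12 coeff: 4*(-5) - 2*3 = -20 - 6 = -26
e13 coeff: 4*(-5) - 3*3 = -20 - 9 = -29
e23 coeff: 2*(-5) - 3*(-5) = -10 - (-15) = 5
|a wedge b|^2 = (-26)^2 + (-29)^2 + 5^2
= 676 + 841 + 25
= 1542


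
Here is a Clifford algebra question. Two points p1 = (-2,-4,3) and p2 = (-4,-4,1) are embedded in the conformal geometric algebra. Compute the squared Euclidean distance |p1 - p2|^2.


p1 - p2 = (2, 0, 2)
|p1 - p2|^2 = 2^2 + 0^2 + 2^2
= 4 + 0 + 4
= 8


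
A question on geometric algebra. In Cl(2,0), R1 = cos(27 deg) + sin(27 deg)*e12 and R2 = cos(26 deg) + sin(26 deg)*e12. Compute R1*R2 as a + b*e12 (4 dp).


Same-plane rotors commute and their half-angles add:
R1*R2 = cos(a1 + a2) + sin(a1 + a2)*e12.
a1 + a2 = 27 + 26 = 53 deg
cos(53 deg) = 0.6018
sin(53 deg) = 0.7986
R1*R2 = 0.6018 + 0.7986*e12


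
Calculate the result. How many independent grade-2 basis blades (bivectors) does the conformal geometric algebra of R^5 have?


The conformal model of R^5 uses Cl(6,1) with m = 5 + 2 = 7 generators.
Number of grade-2 blades = C(m, 2) = C(7, 2)
= 7*6/2 = 21


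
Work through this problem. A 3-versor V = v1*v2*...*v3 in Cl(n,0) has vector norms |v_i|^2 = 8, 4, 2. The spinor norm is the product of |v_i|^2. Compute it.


Spinor norm N(V) = |v1|^2 * |v2|^2 * ... * |v3|^2
= 8 * 4 * 2
Running product: 8, 32, 64
N(V) = 64


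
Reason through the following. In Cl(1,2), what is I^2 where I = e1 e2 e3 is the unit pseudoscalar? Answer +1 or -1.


The pseudoscalar I = e1...e_n (product of all n generators) of Cl(p,q) satisfies I^2 = (-1)^(q + n(n-1)/2).
p = 1, q = 2, n = p + q = 3
n(n-1)/2 = 3 * 2 / 2 = 3
Exponent = q + n(n-1)/2 = 2 + 3 = 5
I^2 = (-1)^5 = -1


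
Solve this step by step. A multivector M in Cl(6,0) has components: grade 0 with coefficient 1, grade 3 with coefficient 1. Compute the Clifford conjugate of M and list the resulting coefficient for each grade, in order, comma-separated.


Clifford conjugate sign for grade k: (-1)^(k(k+1)/2)
Grade 0: (-1)^(0*1/2) = (-1)^0 = 1, coeff 1 -> 1
Grade 3: (-1)^(3*4/2) = (-1)^6 = 1, coeff 1 -> 1
Conjugated coefficients: 1, 1


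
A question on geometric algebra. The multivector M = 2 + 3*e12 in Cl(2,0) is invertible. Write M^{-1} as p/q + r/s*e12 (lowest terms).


M = 2 + 3*e12, where e12^2 = -1.
Since M commutes with its reverse ~M = a - b*e12, M * ~M = a^2 - b^2*e12^2 = a^2 + b^2.
So M^{-1} = ~M / (a^2 + b^2) = (a - b*e12)/(a^2 + b^2).
a^2 + b^2 = 4 + 9 = 13
Scalar part = 2/13 = 2/13
Bivector coeff = -3/13 = -3/13
M^{-1} = 2/13 - 3/13*e12


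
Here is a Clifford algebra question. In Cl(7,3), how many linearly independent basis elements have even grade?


Even subalgebra dimension = 2^(n-1)
n = 7 + 3 = 10
2^(10 - 1) = 2^9 = 512
Verification: sum of C(10,k) for even k = 1 + 45 + 210 + 210 + 45 + 1 = 512
Result = 512


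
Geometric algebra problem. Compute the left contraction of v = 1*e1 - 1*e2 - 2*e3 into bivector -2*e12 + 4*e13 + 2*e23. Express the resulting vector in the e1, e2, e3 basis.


Left contraction v _| B = <vB>_1 (grade-1 part of the geometric product vB).
Using e1_|e12 = e2, e2_|e12 = -e1, e1_|e13 = e3, e3_|e13 = -e1, e2_|e23 = e3, e3_|e23 = -e2:
e1 coeff: -v2*b12 - v3*b13 = -(-1)*(-2) - (-2)*(4) = 6
e2 coeff: v1*b12 - v3*b23 = (1)*(-2) - (-2)*(2) = 2
e3 coeff: v1*b13 + v2*b23 = (1)*(4) + (-1)*(2) = 2
v _| B = 6*e1 + 2*e2 + 2*e3


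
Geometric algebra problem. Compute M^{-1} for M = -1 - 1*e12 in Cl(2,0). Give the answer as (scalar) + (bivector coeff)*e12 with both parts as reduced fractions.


M = -1 - 1*e12, where e12^2 = -1.
Since M commutes with its reverse ~M = a - b*e12, M * ~M = a^2 - b^2*e12^2 = a^2 + b^2.
So M^{-1} = ~M / (a^2 + b^2) = (a - b*e12)/(a^2 + b^2).
a^2 + b^2 = 1 + 1 = 2
Scalar part = -1/2 = -1/2
Bivector coeff = 1/2 = 1/2
M^{-1} = -1/2 + 1/2*e12


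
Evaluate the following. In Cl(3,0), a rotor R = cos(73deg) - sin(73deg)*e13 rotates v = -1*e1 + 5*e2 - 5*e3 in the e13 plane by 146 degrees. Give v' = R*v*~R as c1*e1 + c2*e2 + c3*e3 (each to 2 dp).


Rotor R = cos(73deg) - sin(73deg)*e13
Rotation angle theta = 2 * 73 = 146 degrees in the e13 plane (e1 -> e3).
The component perpendicular to the plane (e2) is invariant: v'_2 = v2 = 5.00
cos(146deg) = -0.8290, sin(146deg) = 0.5592
v'_1 = v1*cos(theta) - v3*sin(theta) = -1*(-0.8290) - (-5)*0.5592 = 3.63
v'_3 = v1*sin(theta) + v3*cos(theta) = -1*0.5592 + (-5)*(-0.8290) = 3.59
v' = 3.63*e1 + 5.00*e2 + 3.59*e3


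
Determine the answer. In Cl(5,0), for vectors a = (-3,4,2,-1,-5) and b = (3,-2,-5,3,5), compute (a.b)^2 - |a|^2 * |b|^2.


a . b = (-3)*3 + 4*(-2) + 2*(-5) + (-1)*3 + (-5)*5
= -9 + (-8) + (-10) + (-3) + (-25) = -55
|a|^2 = (-3)^2 + 4^2 + 2^2 + (-1)^2 + (-5)^2 = 55
|b|^2 = 3^2 + (-2)^2 + (-5)^2 + 3^2 + 5^2 = 72
(a.b)^2 = (-55)^2 = 3025
|a|^2 * |b|^2 = 55 * 72 = 3960
Result = 3025 - 3960 = -935


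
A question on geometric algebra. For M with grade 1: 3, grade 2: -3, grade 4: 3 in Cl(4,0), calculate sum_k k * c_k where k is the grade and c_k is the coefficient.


Grade-weighted sum = sum of grade_k * coefficient_k
1*3 = 3
2*(-3) = -6
4*3 = 12
Total = 3 + (-6) + 12 = 9


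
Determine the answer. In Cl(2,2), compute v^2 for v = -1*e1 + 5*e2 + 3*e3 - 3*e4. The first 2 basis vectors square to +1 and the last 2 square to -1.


v^2 = sum of c_i^2 * e_i^2
Positive signature terms (e_i^2 = +1): (-1)^2 + 5^2 = 26
Negative signature terms (e_j^2 = -1): 3^2 + (-3)^2 = 18
v^2 = 26 - 18 = 8


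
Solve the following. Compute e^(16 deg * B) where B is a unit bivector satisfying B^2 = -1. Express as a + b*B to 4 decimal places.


For a unit bivector B with B^2 = -1, the exponential series gives
e^(theta*B) = cos(theta) + sin(theta)*B (the GA analogue of Euler's formula).
theta = 16 degrees = 0.279253 rad
cos(16 deg) = 0.9613
sin(16 deg) = 0.2756
exp(theta*B) = 0.9613 + 0.2756*B


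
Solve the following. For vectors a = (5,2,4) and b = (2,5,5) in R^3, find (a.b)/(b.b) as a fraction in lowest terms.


Projection coefficient = (a . b) / (b . b)
a . b = 5*2 + 2*5 + 4*5
= 10 + 10 + 20 = 40
b . b = 2^2 + 5^2 + 5^2
= 4 + 25 + 25 = 54
Coefficient = 40/54
In lowest terms: 20/27


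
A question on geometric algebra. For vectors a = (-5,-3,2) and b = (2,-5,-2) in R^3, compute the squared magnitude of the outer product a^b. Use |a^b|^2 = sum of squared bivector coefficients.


a wedge b = (a1*b2 - a2*b1)*e12 + (a1*b3 - a3*b1)*e13 + (a2*b3 - a3*b2)*e23
e12 coeff: (-5)*(-5) - (-3)*2 = 25 - (-6) = 31
e13 coeff: (-5)*(-2) - 2*2 = 10 - 4 = 6
e23 coeff: (-3)*(-2) - 2*(-5) = 6 - (-10) = 16
|a wedge b|^2 = 31^2 + 6^2 + 16^2
= 961 + 36 + 256
= 1253


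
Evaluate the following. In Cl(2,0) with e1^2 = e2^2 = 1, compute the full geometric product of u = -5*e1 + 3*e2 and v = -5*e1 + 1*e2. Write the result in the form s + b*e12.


Expand: (-5*e1 + 3*e2)(-5*e1 + 1*e2)
= (-5)*(-5)*e1e1 + (-5)*1*e1e2 + 3*(-5)*e2e1 + 3*1*e2e2
Using e1^2 = e2^2 = 1, e2e1 = -e1e2:
Scalar part s = (-5)*(-5) + 3*1 = 25 + 3 = 28
Bivector part b = (-5)*1 - 3*(-5) = -5 - (-15) = 10
uv = 28 + 10*e12


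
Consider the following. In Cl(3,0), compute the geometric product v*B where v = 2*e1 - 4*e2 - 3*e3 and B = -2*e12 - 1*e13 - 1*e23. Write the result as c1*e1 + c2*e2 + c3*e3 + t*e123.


vB has grade-1 (vector) and grade-3 (trivector) parts: vB = (v _| B) + (v ^ B).
Vector part <vB>_1:
  e1: -v2*b12 - v3*b13 = -(-4)*(-2) - (-3)*(-1) = -11
  e2: v1*b12 - v3*b23 = (2)*(-2) - (-3)*(-1) = -7
  e3: v1*b13 + v2*b23 = (2)*(-1) + (-4)*(-1) = 2
Trivector part <vB>_3:
  e123: v1*b23 - v2*b13 + v3*b12 = (2)*(-1) - (-4)*(-1) + (-3)*(-2) = 0
vB = -11*e1 - 7*e2 + 2*e3 + 0*e123


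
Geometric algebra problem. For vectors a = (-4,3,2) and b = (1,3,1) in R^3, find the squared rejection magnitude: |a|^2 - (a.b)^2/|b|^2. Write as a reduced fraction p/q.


|a|^2 = (-4)^2 + 3^2 + 2^2 = 29
|b|^2 = 1^2 + 3^2 + 1^2 = 11
a . b = (-4)*1 + 3*3 + 2*1 = 7
(a.b)^2 = 7^2 = 49
|rej|^2 = 29 - 49/11
= (319 - 49)/11
= 270/11
In lowest terms: 270/11


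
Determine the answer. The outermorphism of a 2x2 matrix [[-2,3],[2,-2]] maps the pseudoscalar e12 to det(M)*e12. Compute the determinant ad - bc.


The outermorphism of a linear map f sends e1^e2 to f(e1)^f(e2).
f(e1) = -2*e1 + 2*e2
f(e2) = 3*e1 - 2*e2
f(e1) ^ f(e2) = (-2*e1 + 2*e2) ^ (3*e1 - 2*e2)
= (-2)*(-2)*e12 + 2*3*e21
= (4 - 6)*e12
= -2*e12
Coefficient = -2


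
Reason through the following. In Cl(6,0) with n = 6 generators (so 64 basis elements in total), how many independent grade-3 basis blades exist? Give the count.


Number of grade-k basis blades in Cl(p,q) with n = p + q is C(n, k).
n = 6 + 0 = 6
C(6, 3) = 6! / (3! * 3!)
= 720 / (6 * 6)
= 20


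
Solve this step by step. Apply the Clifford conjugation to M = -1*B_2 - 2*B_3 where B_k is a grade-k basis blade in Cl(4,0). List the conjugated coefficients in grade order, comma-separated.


Clifford conjugate sign for grade k: (-1)^(k(k+1)/2)
Grade 2: (-1)^(2*3/2) = (-1)^3 = -1, coeff -1 -> 1
Grade 3: (-1)^(3*4/2) = (-1)^6 = 1, coeff -2 -> -2
Conjugated coefficients: 1, -2


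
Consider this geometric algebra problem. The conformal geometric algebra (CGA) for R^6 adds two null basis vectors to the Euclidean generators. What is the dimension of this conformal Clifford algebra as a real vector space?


The conformal model of R^6 uses Cl(7,1): the 6 Euclidean generators plus two extra orthogonal generators e+ (e+^2 = +1) and e- (e-^2 = -1), from which the null vectors e0, einf are built.
Number of generators m = 6 + 2 = 8.
dim Cl(p,q) = 2^m = 2^8 = 256


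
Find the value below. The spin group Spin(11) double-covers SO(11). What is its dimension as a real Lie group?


Spin(n) double-covers SO(n); both have Lie algebra so(n) of dimension n(n-1)/2.
n = 11
n(n-1) = 11 * 10 = 110
dim Spin(11) = 110/2 = 55


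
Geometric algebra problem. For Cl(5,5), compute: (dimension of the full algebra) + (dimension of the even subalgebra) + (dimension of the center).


n = 5 + 5 = 10
Total dim = 2^10 = 1024
Even subalgebra dim = 2^9 = 512
n is even, so center dim = 1
Sum = 1024 + 512 + 1 = 1537


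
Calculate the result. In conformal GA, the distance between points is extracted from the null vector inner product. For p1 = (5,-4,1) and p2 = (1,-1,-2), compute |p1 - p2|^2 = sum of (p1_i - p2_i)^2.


p1 - p2 = (4, -3, 3)
|p1 - p2|^2 = 4^2 + (-3)^2 + 3^2
= 16 + 9 + 9
= 34


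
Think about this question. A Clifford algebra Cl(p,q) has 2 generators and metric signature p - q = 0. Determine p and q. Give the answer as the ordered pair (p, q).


We need p + q = 2 and p - q = 0.
Adding: 2p = 2 + 0 = 2, so p = 1.
Then q = 2 - 1 = 1.
(p, q) = (1, 1)


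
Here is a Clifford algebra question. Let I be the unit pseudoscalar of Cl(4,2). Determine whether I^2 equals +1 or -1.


The pseudoscalar I = e1...e_n (product of all n generators) of Cl(p,q) satisfies I^2 = (-1)^(q + n(n-1)/2).
p = 4, q = 2, n = p + q = 6
n(n-1)/2 = 6 * 5 / 2 = 15
Exponent = q + n(n-1)/2 = 2 + 15 = 17
I^2 = (-1)^17 = -1


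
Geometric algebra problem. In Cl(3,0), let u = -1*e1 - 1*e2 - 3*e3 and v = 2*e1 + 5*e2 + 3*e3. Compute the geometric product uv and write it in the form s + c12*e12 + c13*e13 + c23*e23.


In Cl(3,0): e_i^2 = 1, e_ie_j = -e_je_i for i != j.
Scalar part = u . v = (-1)*2 + (-1)*5 + (-3)*3
= -2 + (-5) + (-9) = -16
e12 coeff = (-1)*5 - (-1)*2 = -5 - (-2) = -3
e13 coeff = (-1)*3 - (-3)*2 = -3 - (-6) = 3
e23 coeff = (-1)*3 - (-3)*5 = -3 - (-15) = 12
uv = -16 - 3*e12 + 3*e13 + 12*e23


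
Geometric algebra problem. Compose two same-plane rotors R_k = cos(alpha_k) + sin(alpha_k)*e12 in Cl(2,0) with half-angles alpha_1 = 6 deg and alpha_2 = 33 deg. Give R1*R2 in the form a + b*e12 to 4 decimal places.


Same-plane rotors commute and their half-angles add:
R1*R2 = cos(a1 + a2) + sin(a1 + a2)*e12.
a1 + a2 = 6 + 33 = 39 deg
cos(39 deg) = 0.7771
sin(39 deg) = 0.6293
R1*R2 = 0.7771 + 0.6293*e12


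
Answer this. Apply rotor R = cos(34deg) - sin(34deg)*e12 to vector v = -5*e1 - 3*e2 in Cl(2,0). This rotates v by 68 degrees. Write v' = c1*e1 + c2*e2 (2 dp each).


Rotor R = cos(34deg) - sin(34deg)*e12
Rotation angle theta = 2 * 34 = 68 degrees
v' = R*v*~R rotates v by theta.
cos(68deg) = 0.3746, sin(68deg) = 0.9272
v'_1 = -5*cos(68deg) - (-3)*sin(68deg)
= -5*0.3746 - (-3)*0.9272
= 0.91
v'_2 = -5*sin(68deg) + (-3)*cos(68deg)
= -5*0.9272 + (-3)*0.3746
= -5.76
v' = 0.91*e1 - 5.76*e2


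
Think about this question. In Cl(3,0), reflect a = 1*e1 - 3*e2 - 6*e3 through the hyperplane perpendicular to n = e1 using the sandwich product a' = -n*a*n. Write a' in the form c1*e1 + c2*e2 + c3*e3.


Reflection formula: a' = -n*a*n, with n = e1 (unit vector, n^2 = 1).
For reflection through hyperplane perp to e1:
The component along e1 flips sign, others stay.
a = (1, -3, -6)
a' = (-1, -3, -6)
a' = -1*e1 - 3*e2 - 6*e3


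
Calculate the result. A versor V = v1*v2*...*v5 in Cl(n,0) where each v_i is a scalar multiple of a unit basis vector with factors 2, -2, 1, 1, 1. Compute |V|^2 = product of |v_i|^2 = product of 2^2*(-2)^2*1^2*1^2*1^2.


Each vector v_i has |v_i|^2 = s_i^2
Squared scales: 2^2 = 4, (-2)^2 = 4, 1^2 = 1, 1^2 = 1, 1^2 = 1
|V|^2 = 4 * 4 * 1 * 1 * 1
= 16


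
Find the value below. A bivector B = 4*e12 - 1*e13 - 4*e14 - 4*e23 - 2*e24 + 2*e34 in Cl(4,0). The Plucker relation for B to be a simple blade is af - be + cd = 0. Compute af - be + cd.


Plucker relation: af - be + cd
a*f = 4*2 = 8
b*e = (-1)*(-2) = 2
c*d = (-4)*(-4) = 16
af - be + cd = 8 - 2 + 16
= 22


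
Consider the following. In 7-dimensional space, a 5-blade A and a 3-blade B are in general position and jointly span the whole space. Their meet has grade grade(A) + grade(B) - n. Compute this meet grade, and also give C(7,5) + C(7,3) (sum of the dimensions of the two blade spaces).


Meet grade = grade(A) + grade(B) - n
= 5 + 3 - 7 = 1
C(7,5) = 21
C(7,3) = 35
dim_A + dim_B = 21 + 35 = 56


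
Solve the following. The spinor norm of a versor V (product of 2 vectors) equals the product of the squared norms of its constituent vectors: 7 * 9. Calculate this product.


Spinor norm N(V) = |v1|^2 * |v2|^2 * ... * |v2|^2
= 7 * 9
Running product: 7, 63
N(V) = 63


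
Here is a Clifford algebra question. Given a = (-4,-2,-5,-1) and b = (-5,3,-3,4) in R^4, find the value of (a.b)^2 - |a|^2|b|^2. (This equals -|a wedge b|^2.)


a . b = (-4)*(-5) + (-2)*3 + (-5)*(-3) + (-1)*4
= 20 + (-6) + 15 + (-4) = 25
|a|^2 = (-4)^2 + (-2)^2 + (-5)^2 + (-1)^2 = 46
|b|^2 = (-5)^2 + 3^2 + (-3)^2 + 4^2 = 59
(a.b)^2 = 25^2 = 625
|a|^2 * |b|^2 = 46 * 59 = 2714
Result = 625 - 2714 = -2089


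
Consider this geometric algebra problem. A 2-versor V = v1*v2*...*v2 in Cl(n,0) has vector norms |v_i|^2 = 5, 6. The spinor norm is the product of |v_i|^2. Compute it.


Spinor norm N(V) = |v1|^2 * |v2|^2 * ... * |v2|^2
= 5 * 6
Running product: 5, 30
N(V) = 30


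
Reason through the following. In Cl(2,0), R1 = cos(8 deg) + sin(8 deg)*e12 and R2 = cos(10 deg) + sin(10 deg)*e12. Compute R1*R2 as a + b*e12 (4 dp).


Same-plane rotors commute and their half-angles add:
R1*R2 = cos(a1 + a2) + sin(a1 + a2)*e12.
a1 + a2 = 8 + 10 = 18 deg
cos(18 deg) = 0.9511
sin(18 deg) = 0.3090
R1*R2 = 0.9511 + 0.3090*e12


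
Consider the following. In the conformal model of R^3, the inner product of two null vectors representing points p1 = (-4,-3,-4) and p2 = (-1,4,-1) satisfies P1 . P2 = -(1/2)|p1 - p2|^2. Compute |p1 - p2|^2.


p1 - p2 = (-3, -7, -3)
|p1 - p2|^2 = (-3)^2 + (-7)^2 + (-3)^2
= 9 + 49 + 9
= 67


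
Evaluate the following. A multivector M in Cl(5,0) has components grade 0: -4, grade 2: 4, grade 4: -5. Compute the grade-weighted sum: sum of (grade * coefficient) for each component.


Grade-weighted sum = sum of grade_k * coefficient_k
0*(-4) = 0
2*4 = 8
4*(-5) = -20
Total = 0 + 8 + (-20) = -12


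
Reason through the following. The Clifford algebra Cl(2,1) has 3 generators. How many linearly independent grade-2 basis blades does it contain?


Number of grade-k basis blades in Cl(p,q) with n = p + q is C(n, k).
n = 2 + 1 = 3
C(3, 2) = 3! / (2! * 1!)
= 6 / (2 * 1)
= 3


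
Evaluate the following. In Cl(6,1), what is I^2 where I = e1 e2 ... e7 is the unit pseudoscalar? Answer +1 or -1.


The pseudoscalar I = e1...e_n (product of all n generators) of Cl(p,q) satisfies I^2 = (-1)^(q + n(n-1)/2).
p = 6, q = 1, n = p + q = 7
n(n-1)/2 = 7 * 6 / 2 = 21
Exponent = q + n(n-1)/2 = 1 + 21 = 22
I^2 = (-1)^22 = +1


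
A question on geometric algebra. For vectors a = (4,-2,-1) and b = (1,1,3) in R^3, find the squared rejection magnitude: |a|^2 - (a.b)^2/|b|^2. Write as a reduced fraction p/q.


|a|^2 = 4^2 + (-2)^2 + (-1)^2 = 21
|b|^2 = 1^2 + 1^2 + 3^2 = 11
a . b = 4*1 + (-2)*1 + (-1)*3 = -1
(a.b)^2 = (-1)^2 = 1
|rej|^2 = 21 - 1/11
= (231 - 1)/11
= 230/11
In lowest terms: 230/11


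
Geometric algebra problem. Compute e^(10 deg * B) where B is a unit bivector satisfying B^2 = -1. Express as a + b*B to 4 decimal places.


For a unit bivector B with B^2 = -1, the exponential series gives
e^(theta*B) = cos(theta) + sin(theta)*B (the GA analogue of Euler's formula).
theta = 10 degrees = 0.174533 rad
cos(10 deg) = 0.9848
sin(10 deg) = 0.1736
exp(theta*B) = 0.9848 + 0.1736*B


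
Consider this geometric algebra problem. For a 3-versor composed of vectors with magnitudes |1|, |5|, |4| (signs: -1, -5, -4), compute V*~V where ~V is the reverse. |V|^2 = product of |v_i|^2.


Each vector v_i has |v_i|^2 = s_i^2
Squared scales: (-1)^2 = 1, (-5)^2 = 25, (-4)^2 = 16
|V|^2 = 1 * 25 * 16
= 400


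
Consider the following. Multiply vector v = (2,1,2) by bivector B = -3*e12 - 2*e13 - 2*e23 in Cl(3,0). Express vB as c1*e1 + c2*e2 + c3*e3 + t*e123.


vB has grade-1 (vector) and grade-3 (trivector) parts: vB = (v _| B) + (v ^ B).
Vector part <vB>_1:
  e1: -v2*b12 - v3*b13 = -(1)*(-3) - (2)*(-2) = 7
  e2: v1*b12 - v3*b23 = (2)*(-3) - (2)*(-2) = -2
  e3: v1*b13 + v2*b23 = (2)*(-2) + (1)*(-2) = -6
Trivector part <vB>_3:
  e123: v1*b23 - v2*b13 + v3*b12 = (2)*(-2) - (1)*(-2) + (2)*(-3) = -8
vB = 7*e1 - 2*e2 - 6*e3 - 8*e123


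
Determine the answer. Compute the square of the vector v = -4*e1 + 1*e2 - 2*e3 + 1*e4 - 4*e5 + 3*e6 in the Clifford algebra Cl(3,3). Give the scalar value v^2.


v^2 = sum of c_i^2 * e_i^2
Positive signature terms (e_i^2 = +1): (-4)^2 + 1^2 + (-2)^2 = 21
Negative signature terms (e_j^2 = -1): 1^2 + (-4)^2 + 3^2 = 26
v^2 = 21 - 26 = -5


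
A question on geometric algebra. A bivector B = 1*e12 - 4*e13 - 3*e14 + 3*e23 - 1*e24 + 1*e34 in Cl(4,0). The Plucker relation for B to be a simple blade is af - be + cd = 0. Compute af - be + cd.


Plucker relation: af - be + cd
a*f = 1*1 = 1
b*e = (-4)*(-1) = 4
c*d = (-3)*3 = -9
af - be + cd = 1 - 4 + (-9)
= -12


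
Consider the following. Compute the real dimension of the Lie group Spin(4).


Spin(n) double-covers SO(n); both have Lie algebra so(n) of dimension n(n-1)/2.
n = 4
n(n-1) = 4 * 3 = 12
dim Spin(4) = 12/2 = 6


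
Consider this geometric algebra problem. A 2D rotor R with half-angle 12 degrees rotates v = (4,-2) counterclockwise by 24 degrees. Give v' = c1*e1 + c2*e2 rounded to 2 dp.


Rotor R = cos(12deg) - sin(12deg)*e12
Rotation angle theta = 2 * 12 = 24 degrees
v' = R*v*~R rotates v by theta.
cos(24deg) = 0.9135, sin(24deg) = 0.4067
v'_1 = 4*cos(24deg) - (-2)*sin(24deg)
= 4*0.9135 - (-2)*0.4067
= 4.47
v'_2 = 4*sin(24deg) + (-2)*cos(24deg)
= 4*0.4067 + (-2)*0.9135
= -0.20
v' = 4.47*e1 - 0.20*e2


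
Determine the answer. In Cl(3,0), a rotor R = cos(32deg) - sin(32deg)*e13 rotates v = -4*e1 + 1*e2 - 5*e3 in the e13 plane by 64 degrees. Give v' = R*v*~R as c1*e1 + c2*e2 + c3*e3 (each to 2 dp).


Rotor R = cos(32deg) - sin(32deg)*e13
Rotation angle theta = 2 * 32 = 64 degrees in the e13 plane (e1 -> e3).
The component perpendicular to the plane (e2) is invariant: v'_2 = v2 = 1.00
cos(64deg) = 0.4384, sin(64deg) = 0.8988
v'_1 = v1*cos(theta) - v3*sin(theta) = -4*0.4384 - (-5)*0.8988 = 2.74
v'_3 = v1*sin(theta) + v3*cos(theta) = -4*0.8988 + (-5)*0.4384 = -5.79
v' = 2.74*e1 + 1.00*e2 - 5.79*e3


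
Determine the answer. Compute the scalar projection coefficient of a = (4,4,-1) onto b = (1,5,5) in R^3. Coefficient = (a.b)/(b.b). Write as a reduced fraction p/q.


Projection coefficient = (a . b) / (b . b)
a . b = 4*1 + 4*5 + (-1)*5
= 4 + 20 + (-5) = 19
b . b = 1^2 + 5^2 + 5^2
= 1 + 25 + 25 = 51
Coefficient = 19/51
In lowest terms: 19/51


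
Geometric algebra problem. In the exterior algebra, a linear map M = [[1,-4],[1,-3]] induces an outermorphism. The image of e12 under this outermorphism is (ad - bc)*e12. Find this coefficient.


The outermorphism of a linear map f sends e1^e2 to f(e1)^f(e2).
f(e1) = 1*e1 + 1*e2
f(e2) = -4*e1 - 3*e2
f(e1) ^ f(e2) = (1*e1 + 1*e2) ^ (-4*e1 - 3*e2)
= 1*(-3)*e12 + 1*(-4)*e21
= (-3 - (-4))*e12
= 1*e12
Coefficient = 1


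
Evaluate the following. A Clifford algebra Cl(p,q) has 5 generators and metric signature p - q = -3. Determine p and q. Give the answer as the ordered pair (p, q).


We need p + q = 5 and p - q = -3.
Adding: 2p = 5 + (-3) = 2, so p = 1.
Then q = 5 - 1 = 4.
(p, q) = (1, 4)


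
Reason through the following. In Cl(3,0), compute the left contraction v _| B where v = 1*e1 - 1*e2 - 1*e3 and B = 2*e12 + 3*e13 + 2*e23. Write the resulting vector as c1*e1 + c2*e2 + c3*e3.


Left contraction v _| B = <vB>_1 (grade-1 part of the geometric product vB).
Using e1_|e12 = e2, e2_|e12 = -e1, e1_|e13 = e3, e3_|e13 = -e1, e2_|e23 = e3, e3_|e23 = -e2:
e1 coeff: -v2*b12 - v3*b13 = -(-1)*(2) - (-1)*(3) = 5
e2 coeff: v1*b12 - v3*b23 = (1)*(2) - (-1)*(2) = 4
e3 coeff: v1*b13 + v2*b23 = (1)*(3) + (-1)*(2) = 1
v _| B = 5*e1 + 4*e2 + 1*e3


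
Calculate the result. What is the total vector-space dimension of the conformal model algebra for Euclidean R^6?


The conformal model of R^6 uses Cl(7,1): the 6 Euclidean generators plus two extra orthogonal generators e+ (e+^2 = +1) and e- (e-^2 = -1), from which the null vectors e0, einf are built.
Number of generators m = 6 + 2 = 8.
dim Cl(p,q) = 2^m = 2^8 = 256


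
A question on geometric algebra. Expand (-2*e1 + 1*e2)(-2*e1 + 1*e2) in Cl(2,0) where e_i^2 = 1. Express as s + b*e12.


Expand: (-2*e1 + 1*e2)(-2*e1 + 1*e2)
= (-2)*(-2)*e1e1 + (-2)*1*e1e2 + 1*(-2)*e2e1 + 1*1*e2e2
Using e1^2 = e2^2 = 1, e2e1 = -e1e2:
Scalar part s = (-2)*(-2) + 1*1 = 4 + 1 = 5
Bivector part b = (-2)*1 - 1*(-2) = -2 - (-2) = 0
uv = 5 + 0*e12


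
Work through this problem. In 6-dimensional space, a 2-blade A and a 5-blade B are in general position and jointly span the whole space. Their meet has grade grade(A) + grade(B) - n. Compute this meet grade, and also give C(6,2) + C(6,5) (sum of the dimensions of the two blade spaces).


Meet grade = grade(A) + grade(B) - n
= 2 + 5 - 6 = 1
C(6,2) = 15
C(6,5) = 6
dim_A + dim_B = 15 + 6 = 21


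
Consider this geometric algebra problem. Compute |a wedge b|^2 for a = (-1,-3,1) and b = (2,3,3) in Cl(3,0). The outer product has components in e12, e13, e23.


a wedge b = (a1*b2 - a2*b1)*e12 + (a1*b3 - a3*b1)*e13 + (a2*b3 - a3*b2)*e23
e12 coeff: (-1)*3 - (-3)*2 = -3 - (-6) = 3
e13 coeff: (-1)*3 - 1*2 = -3 - 2 = -5
e23 coeff: (-3)*3 - 1*3 = -9 - 3 = -12
|a wedge b|^2 = 3^2 + (-5)^2 + (-12)^2
= 9 + 25 + 144
= 178


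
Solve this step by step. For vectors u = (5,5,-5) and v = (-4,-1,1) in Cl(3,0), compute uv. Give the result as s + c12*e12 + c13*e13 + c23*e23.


In Cl(3,0): e_i^2 = 1, e_ie_j = -e_je_i for i != j.
Scalar part = u . v = 5*(-4) + 5*(-1) + (-5)*1
= -20 + (-5) + (-5) = -30
e12 coeff = 5*(-1) - 5*(-4) = -5 - (-20) = 15
e13 coeff = 5*1 - (-5)*(-4) = 5 - 20 = -15
e23 coeff = 5*1 - (-5)*(-1) = 5 - 5 = 0
uv = -30 + 15*e12 - 15*e13 + 0*e23


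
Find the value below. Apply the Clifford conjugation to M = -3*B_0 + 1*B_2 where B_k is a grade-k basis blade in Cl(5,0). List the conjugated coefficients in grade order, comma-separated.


Clifford conjugate sign for grade k: (-1)^(k(k+1)/2)
Grade 0: (-1)^(0*1/2) = (-1)^0 = 1, coeff -3 -> -3
Grade 2: (-1)^(2*3/2) = (-1)^3 = -1, coeff 1 -> -1
Conjugated coefficients: -3, -1


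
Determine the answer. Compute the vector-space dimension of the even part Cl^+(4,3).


Even subalgebra dimension = 2^(n-1)
n = 4 + 3 = 7
2^(7 - 1) = 2^6 = 64
Verification: sum of C(7,k) for even k = 1 + 21 + 35 + 7 = 64
Result = 64


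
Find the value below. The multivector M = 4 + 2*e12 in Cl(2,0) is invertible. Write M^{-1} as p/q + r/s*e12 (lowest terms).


M = 4 + 2*e12, where e12^2 = -1.
Since M commutes with its reverse ~M = a - b*e12, M * ~M = a^2 - b^2*e12^2 = a^2 + b^2.
So M^{-1} = ~M / (a^2 + b^2) = (a - b*e12)/(a^2 + b^2).
a^2 + b^2 = 16 + 4 = 20
Scalar part = 4/20 = 1/5
Bivector coeff = -2/20 = -1/10
M^{-1} = 1/5 - 1/10*e12


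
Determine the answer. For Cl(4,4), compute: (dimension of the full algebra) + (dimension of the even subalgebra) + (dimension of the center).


n = 4 + 4 = 8
Total dim = 2^8 = 256
Even subalgebra dim = 2^7 = 128
n is even, so center dim = 1
Sum = 256 + 128 + 1 = 385


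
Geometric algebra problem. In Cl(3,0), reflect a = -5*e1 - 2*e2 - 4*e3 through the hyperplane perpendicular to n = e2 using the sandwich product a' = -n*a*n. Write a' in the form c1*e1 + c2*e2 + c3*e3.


Reflection formula: a' = -n*a*n, with n = e2 (unit vector, n^2 = 1).
For reflection through hyperplane perp to e2:
The component along e2 flips sign, others stay.
a = (-5, -2, -4)
a' = (-5, 2, -4)
a' = -5*e1 + 2*e2 - 4*e3


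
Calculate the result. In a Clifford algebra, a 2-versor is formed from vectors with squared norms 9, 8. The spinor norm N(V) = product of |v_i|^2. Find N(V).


Spinor norm N(V) = |v1|^2 * |v2|^2 * ... * |v2|^2
= 9 * 8
Running product: 9, 72
N(V) = 72


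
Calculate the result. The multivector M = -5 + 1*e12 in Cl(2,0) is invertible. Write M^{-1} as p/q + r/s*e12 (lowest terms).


M = -5 + 1*e12, where e12^2 = -1.
Since M commutes with its reverse ~M = a - b*e12, M * ~M = a^2 - b^2*e12^2 = a^2 + b^2.
So M^{-1} = ~M / (a^2 + b^2) = (a - b*e12)/(a^2 + b^2).
a^2 + b^2 = 25 + 1 = 26
Scalar part = -5/26 = -5/26
Bivector coeff = -1/26 = -1/26
M^{-1} = -5/26 - 1/26*e12


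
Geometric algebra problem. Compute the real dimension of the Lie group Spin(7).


Spin(n) double-covers SO(n); both have Lie algebra so(n) of dimension n(n-1)/2.
n = 7
n(n-1) = 7 * 6 = 42
dim Spin(7) = 42/2 = 21


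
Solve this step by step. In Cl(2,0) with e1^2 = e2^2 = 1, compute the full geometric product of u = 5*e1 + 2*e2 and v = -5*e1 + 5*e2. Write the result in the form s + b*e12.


Expand: (5*e1 + 2*e2)(-5*e1 + 5*e2)
= 5*(-5)*e1e1 + 5*5*e1e2 + 2*(-5)*e2e1 + 2*5*e2e2
Using e1^2 = e2^2 = 1, e2e1 = -e1e2:
Scalar part s = 5*(-5) + 2*5 = -25 + 10 = -15
Bivector part b = 5*5 - 2*(-5) = 25 - (-10) = 35
uv = -15 + 35*e12


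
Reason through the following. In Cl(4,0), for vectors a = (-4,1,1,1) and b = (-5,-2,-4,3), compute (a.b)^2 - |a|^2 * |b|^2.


a . b = (-4)*(-5) + 1*(-2) + 1*(-4) + 1*3
= 20 + (-2) + (-4) + 3 = 17
|a|^2 = (-4)^2 + 1^2 + 1^2 + 1^2 = 19
|b|^2 = (-5)^2 + (-2)^2 + (-4)^2 + 3^2 = 54
(a.b)^2 = 17^2 = 289
|a|^2 * |b|^2 = 19 * 54 = 1026
Result = 289 - 1026 = -737
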